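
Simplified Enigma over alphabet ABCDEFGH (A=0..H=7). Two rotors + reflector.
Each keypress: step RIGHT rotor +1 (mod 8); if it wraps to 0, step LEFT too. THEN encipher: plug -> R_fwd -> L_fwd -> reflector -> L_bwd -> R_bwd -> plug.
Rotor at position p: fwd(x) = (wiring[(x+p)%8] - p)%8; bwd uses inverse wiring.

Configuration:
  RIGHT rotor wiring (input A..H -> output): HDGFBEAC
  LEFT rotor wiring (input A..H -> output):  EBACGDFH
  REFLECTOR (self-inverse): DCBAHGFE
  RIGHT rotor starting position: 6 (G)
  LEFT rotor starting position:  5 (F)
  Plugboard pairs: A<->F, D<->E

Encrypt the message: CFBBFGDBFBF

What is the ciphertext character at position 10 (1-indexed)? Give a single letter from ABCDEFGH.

Char 1 ('C'): step: R->7, L=5; C->plug->C->R->E->L->E->refl->H->L'->D->R'->A->plug->F
Char 2 ('F'): step: R->0, L->6 (L advanced); F->plug->A->R->H->L->F->refl->G->L'->C->R'->H->plug->H
Char 3 ('B'): step: R->1, L=6; B->plug->B->R->F->L->E->refl->H->L'->A->R'->D->plug->E
Char 4 ('B'): step: R->2, L=6; B->plug->B->R->D->L->D->refl->A->L'->G->R'->E->plug->D
Char 5 ('F'): step: R->3, L=6; F->plug->A->R->C->L->G->refl->F->L'->H->R'->E->plug->D
Char 6 ('G'): step: R->4, L=6; G->plug->G->R->C->L->G->refl->F->L'->H->R'->F->plug->A
Char 7 ('D'): step: R->5, L=6; D->plug->E->R->G->L->A->refl->D->L'->D->R'->B->plug->B
Char 8 ('B'): step: R->6, L=6; B->plug->B->R->E->L->C->refl->B->L'->B->R'->C->plug->C
Char 9 ('F'): step: R->7, L=6; F->plug->A->R->D->L->D->refl->A->L'->G->R'->E->plug->D
Char 10 ('B'): step: R->0, L->7 (L advanced); B->plug->B->R->D->L->B->refl->C->L'->C->R'->H->plug->H

H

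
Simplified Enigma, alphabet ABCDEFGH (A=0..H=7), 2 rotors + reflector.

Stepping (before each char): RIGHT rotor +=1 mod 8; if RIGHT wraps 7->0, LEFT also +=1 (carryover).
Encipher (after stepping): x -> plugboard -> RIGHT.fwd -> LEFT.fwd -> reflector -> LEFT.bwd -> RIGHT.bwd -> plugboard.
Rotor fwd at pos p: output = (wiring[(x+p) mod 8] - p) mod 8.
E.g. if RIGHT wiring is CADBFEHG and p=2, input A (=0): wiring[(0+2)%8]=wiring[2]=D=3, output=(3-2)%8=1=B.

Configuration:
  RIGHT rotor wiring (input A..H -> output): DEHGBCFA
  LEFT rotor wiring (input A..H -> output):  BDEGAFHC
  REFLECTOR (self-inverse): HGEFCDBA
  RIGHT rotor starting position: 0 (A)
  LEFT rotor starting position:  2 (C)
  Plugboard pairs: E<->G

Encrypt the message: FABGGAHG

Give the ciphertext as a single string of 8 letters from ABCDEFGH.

Char 1 ('F'): step: R->1, L=2; F->plug->F->R->E->L->F->refl->D->L'->D->R'->A->plug->A
Char 2 ('A'): step: R->2, L=2; A->plug->A->R->F->L->A->refl->H->L'->G->R'->F->plug->F
Char 3 ('B'): step: R->3, L=2; B->plug->B->R->G->L->H->refl->A->L'->F->R'->E->plug->G
Char 4 ('G'): step: R->4, L=2; G->plug->E->R->H->L->B->refl->G->L'->C->R'->H->plug->H
Char 5 ('G'): step: R->5, L=2; G->plug->E->R->H->L->B->refl->G->L'->C->R'->F->plug->F
Char 6 ('A'): step: R->6, L=2; A->plug->A->R->H->L->B->refl->G->L'->C->R'->B->plug->B
Char 7 ('H'): step: R->7, L=2; H->plug->H->R->G->L->H->refl->A->L'->F->R'->C->plug->C
Char 8 ('G'): step: R->0, L->3 (L advanced); G->plug->E->R->B->L->F->refl->D->L'->A->R'->H->plug->H

Answer: AFGHFBCH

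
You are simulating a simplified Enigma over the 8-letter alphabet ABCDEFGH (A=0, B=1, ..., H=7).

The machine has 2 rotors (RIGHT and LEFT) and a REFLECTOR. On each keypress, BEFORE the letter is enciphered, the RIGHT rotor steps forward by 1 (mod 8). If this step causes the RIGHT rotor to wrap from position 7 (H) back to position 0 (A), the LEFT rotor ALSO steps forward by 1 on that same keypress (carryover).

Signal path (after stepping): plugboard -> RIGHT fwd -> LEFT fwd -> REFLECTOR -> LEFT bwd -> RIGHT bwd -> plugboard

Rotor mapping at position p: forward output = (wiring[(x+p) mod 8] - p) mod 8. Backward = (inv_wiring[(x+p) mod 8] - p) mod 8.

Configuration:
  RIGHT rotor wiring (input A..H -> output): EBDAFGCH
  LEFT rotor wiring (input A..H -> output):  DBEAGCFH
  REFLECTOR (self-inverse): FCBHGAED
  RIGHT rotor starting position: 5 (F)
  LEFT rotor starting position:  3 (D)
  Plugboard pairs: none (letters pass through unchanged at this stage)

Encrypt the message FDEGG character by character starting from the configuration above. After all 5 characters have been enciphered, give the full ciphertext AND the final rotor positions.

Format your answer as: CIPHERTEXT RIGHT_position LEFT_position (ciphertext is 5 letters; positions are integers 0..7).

Char 1 ('F'): step: R->6, L=3; F->plug->F->R->C->L->H->refl->D->L'->B->R'->B->plug->B
Char 2 ('D'): step: R->7, L=3; D->plug->D->R->E->L->E->refl->G->L'->G->R'->F->plug->F
Char 3 ('E'): step: R->0, L->4 (L advanced); E->plug->E->R->F->L->F->refl->A->L'->G->R'->F->plug->F
Char 4 ('G'): step: R->1, L=4; G->plug->G->R->G->L->A->refl->F->L'->F->R'->E->plug->E
Char 5 ('G'): step: R->2, L=4; G->plug->G->R->C->L->B->refl->C->L'->A->R'->E->plug->E
Final: ciphertext=BFFEE, RIGHT=2, LEFT=4

Answer: BFFEE 2 4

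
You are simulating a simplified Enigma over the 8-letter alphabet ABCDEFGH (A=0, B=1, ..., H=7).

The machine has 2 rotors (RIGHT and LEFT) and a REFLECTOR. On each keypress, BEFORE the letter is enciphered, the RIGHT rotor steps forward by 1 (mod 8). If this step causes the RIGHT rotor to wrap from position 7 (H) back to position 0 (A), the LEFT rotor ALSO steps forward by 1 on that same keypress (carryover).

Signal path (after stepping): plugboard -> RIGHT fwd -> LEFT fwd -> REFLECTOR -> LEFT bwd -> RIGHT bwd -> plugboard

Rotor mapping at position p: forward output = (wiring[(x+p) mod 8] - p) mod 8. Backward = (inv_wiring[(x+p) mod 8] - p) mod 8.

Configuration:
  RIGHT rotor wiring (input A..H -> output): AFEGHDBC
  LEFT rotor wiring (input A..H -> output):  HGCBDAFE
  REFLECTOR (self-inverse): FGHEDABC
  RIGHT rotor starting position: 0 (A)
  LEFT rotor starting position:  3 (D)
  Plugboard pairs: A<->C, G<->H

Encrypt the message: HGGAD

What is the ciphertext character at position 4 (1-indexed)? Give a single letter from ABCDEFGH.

Char 1 ('H'): step: R->1, L=3; H->plug->G->R->B->L->A->refl->F->L'->C->R'->E->plug->E
Char 2 ('G'): step: R->2, L=3; G->plug->H->R->D->L->C->refl->H->L'->H->R'->E->plug->E
Char 3 ('G'): step: R->3, L=3; G->plug->H->R->B->L->A->refl->F->L'->C->R'->G->plug->H
Char 4 ('A'): step: R->4, L=3; A->plug->C->R->F->L->E->refl->D->L'->G->R'->D->plug->D

D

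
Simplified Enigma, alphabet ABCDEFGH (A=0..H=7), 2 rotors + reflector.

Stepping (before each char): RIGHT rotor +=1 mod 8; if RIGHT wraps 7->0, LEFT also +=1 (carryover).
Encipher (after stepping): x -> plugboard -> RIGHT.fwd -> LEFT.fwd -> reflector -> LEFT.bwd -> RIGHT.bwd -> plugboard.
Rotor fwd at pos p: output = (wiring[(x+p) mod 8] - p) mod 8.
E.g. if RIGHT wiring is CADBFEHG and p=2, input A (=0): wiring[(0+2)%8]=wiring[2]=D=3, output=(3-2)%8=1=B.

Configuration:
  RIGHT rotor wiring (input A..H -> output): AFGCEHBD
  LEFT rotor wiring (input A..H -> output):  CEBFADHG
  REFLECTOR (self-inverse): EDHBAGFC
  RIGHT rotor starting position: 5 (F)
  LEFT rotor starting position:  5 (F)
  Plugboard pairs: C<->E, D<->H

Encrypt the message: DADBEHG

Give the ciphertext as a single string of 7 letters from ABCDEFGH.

Char 1 ('D'): step: R->6, L=5; D->plug->H->R->B->L->C->refl->H->L'->E->R'->F->plug->F
Char 2 ('A'): step: R->7, L=5; A->plug->A->R->E->L->H->refl->C->L'->B->R'->B->plug->B
Char 3 ('D'): step: R->0, L->6 (L advanced); D->plug->H->R->D->L->G->refl->F->L'->H->R'->F->plug->F
Char 4 ('B'): step: R->1, L=6; B->plug->B->R->F->L->H->refl->C->L'->G->R'->E->plug->C
Char 5 ('E'): step: R->2, L=6; E->plug->C->R->C->L->E->refl->A->L'->B->R'->F->plug->F
Char 6 ('H'): step: R->3, L=6; H->plug->D->R->G->L->C->refl->H->L'->F->R'->F->plug->F
Char 7 ('G'): step: R->4, L=6; G->plug->G->R->C->L->E->refl->A->L'->B->R'->F->plug->F

Answer: FBFCFFF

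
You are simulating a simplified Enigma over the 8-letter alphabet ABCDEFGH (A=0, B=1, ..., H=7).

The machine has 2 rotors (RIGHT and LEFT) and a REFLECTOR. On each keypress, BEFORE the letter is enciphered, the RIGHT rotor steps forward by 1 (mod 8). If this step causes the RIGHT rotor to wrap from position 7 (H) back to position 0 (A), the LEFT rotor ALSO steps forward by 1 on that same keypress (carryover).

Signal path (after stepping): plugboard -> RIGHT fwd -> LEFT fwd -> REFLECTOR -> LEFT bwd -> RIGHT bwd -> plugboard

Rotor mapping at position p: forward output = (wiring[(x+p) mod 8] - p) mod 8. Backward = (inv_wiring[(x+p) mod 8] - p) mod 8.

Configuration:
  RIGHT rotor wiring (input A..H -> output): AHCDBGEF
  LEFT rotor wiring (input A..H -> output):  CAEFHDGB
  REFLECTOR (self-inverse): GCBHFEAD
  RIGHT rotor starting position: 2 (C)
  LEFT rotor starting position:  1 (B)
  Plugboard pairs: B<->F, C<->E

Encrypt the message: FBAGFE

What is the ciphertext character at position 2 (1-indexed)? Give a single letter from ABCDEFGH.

Char 1 ('F'): step: R->3, L=1; F->plug->B->R->G->L->A->refl->G->L'->D->R'->C->plug->E
Char 2 ('B'): step: R->4, L=1; B->plug->F->R->D->L->G->refl->A->L'->G->R'->G->plug->G

G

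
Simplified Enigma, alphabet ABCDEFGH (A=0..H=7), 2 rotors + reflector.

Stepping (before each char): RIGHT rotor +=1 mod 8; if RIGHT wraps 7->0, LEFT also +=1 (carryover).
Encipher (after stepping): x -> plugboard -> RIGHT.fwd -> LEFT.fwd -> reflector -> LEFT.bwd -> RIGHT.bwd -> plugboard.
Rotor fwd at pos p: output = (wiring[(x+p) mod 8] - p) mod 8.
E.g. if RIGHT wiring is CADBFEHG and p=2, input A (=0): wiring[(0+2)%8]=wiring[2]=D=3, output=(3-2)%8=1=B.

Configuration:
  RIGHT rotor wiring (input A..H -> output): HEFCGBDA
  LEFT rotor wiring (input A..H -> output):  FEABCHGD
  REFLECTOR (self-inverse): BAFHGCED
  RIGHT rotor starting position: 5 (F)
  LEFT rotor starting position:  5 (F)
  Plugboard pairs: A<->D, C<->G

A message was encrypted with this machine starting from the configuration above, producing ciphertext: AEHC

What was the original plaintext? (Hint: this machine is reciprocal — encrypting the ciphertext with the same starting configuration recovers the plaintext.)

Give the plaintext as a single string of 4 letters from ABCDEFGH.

Char 1 ('A'): step: R->6, L=5; A->plug->D->R->G->L->E->refl->G->L'->C->R'->B->plug->B
Char 2 ('E'): step: R->7, L=5; E->plug->E->R->D->L->A->refl->B->L'->B->R'->A->plug->D
Char 3 ('H'): step: R->0, L->6 (L advanced); H->plug->H->R->A->L->A->refl->B->L'->H->R'->A->plug->D
Char 4 ('C'): step: R->1, L=6; C->plug->G->R->H->L->B->refl->A->L'->A->R'->E->plug->E

Answer: BDDE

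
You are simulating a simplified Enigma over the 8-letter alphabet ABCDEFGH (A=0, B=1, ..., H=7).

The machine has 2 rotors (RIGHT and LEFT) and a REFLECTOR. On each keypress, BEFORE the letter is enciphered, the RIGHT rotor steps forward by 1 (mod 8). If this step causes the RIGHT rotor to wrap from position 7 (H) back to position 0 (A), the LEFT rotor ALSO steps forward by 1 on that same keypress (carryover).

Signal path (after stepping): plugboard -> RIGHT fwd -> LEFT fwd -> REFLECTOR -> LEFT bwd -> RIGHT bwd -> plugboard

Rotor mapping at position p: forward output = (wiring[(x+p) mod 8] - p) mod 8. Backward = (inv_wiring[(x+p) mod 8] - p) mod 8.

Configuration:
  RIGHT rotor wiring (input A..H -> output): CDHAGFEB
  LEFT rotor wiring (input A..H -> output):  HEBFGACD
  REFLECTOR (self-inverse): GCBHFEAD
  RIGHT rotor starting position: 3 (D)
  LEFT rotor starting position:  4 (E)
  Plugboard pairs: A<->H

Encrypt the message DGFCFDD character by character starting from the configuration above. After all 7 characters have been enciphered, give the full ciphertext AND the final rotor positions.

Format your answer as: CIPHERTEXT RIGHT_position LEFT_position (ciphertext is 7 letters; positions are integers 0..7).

Answer: HCDBAAF 2 5

Derivation:
Char 1 ('D'): step: R->4, L=4; D->plug->D->R->F->L->A->refl->G->L'->C->R'->A->plug->H
Char 2 ('G'): step: R->5, L=4; G->plug->G->R->D->L->H->refl->D->L'->E->R'->C->plug->C
Char 3 ('F'): step: R->6, L=4; F->plug->F->R->C->L->G->refl->A->L'->F->R'->D->plug->D
Char 4 ('C'): step: R->7, L=4; C->plug->C->R->E->L->D->refl->H->L'->D->R'->B->plug->B
Char 5 ('F'): step: R->0, L->5 (L advanced); F->plug->F->R->F->L->E->refl->F->L'->B->R'->H->plug->A
Char 6 ('D'): step: R->1, L=5; D->plug->D->R->F->L->E->refl->F->L'->B->R'->H->plug->A
Char 7 ('D'): step: R->2, L=5; D->plug->D->R->D->L->C->refl->B->L'->H->R'->F->plug->F
Final: ciphertext=HCDBAAF, RIGHT=2, LEFT=5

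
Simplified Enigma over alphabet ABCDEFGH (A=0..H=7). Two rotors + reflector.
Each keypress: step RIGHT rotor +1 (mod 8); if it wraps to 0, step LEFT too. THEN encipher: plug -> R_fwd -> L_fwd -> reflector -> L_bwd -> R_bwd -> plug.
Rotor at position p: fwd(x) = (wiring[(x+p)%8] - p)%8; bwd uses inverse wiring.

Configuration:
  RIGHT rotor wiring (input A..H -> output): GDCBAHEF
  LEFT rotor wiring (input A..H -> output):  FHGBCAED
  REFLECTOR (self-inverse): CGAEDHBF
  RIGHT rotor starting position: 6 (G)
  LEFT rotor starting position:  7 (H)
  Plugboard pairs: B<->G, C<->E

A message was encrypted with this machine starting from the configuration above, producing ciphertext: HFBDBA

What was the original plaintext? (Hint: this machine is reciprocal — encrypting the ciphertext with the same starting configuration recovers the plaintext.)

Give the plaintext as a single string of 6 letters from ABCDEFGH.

Char 1 ('H'): step: R->7, L=7; H->plug->H->R->F->L->D->refl->E->L'->A->R'->G->plug->B
Char 2 ('F'): step: R->0, L->0 (L advanced); F->plug->F->R->H->L->D->refl->E->L'->G->R'->A->plug->A
Char 3 ('B'): step: R->1, L=0; B->plug->G->R->E->L->C->refl->A->L'->F->R'->H->plug->H
Char 4 ('D'): step: R->2, L=0; D->plug->D->R->F->L->A->refl->C->L'->E->R'->G->plug->B
Char 5 ('B'): step: R->3, L=0; B->plug->G->R->A->L->F->refl->H->L'->B->R'->D->plug->D
Char 6 ('A'): step: R->4, L=0; A->plug->A->R->E->L->C->refl->A->L'->F->R'->H->plug->H

Answer: BAHBDH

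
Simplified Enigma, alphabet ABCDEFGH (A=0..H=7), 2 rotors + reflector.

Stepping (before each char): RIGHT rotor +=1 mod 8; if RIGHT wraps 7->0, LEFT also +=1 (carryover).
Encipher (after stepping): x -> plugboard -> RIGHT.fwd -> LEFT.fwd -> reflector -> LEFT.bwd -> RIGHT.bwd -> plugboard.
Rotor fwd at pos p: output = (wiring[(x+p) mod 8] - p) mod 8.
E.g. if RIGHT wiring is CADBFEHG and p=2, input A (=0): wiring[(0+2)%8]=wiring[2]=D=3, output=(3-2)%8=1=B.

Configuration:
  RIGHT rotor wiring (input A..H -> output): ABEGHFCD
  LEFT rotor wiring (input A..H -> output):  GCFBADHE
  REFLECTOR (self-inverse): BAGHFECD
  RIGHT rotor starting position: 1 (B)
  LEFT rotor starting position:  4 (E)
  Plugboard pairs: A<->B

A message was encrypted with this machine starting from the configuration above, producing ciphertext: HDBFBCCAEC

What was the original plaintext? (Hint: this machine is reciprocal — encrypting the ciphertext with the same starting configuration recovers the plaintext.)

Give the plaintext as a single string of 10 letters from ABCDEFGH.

Char 1 ('H'): step: R->2, L=4; H->plug->H->R->H->L->F->refl->E->L'->A->R'->E->plug->E
Char 2 ('D'): step: R->3, L=4; D->plug->D->R->H->L->F->refl->E->L'->A->R'->E->plug->E
Char 3 ('B'): step: R->4, L=4; B->plug->A->R->D->L->A->refl->B->L'->G->R'->C->plug->C
Char 4 ('F'): step: R->5, L=4; F->plug->F->R->H->L->F->refl->E->L'->A->R'->A->plug->B
Char 5 ('B'): step: R->6, L=4; B->plug->A->R->E->L->C->refl->G->L'->F->R'->B->plug->A
Char 6 ('C'): step: R->7, L=4; C->plug->C->R->C->L->D->refl->H->L'->B->R'->B->plug->A
Char 7 ('C'): step: R->0, L->5 (L advanced); C->plug->C->R->E->L->F->refl->E->L'->G->R'->D->plug->D
Char 8 ('A'): step: R->1, L=5; A->plug->B->R->D->L->B->refl->A->L'->F->R'->C->plug->C
Char 9 ('E'): step: R->2, L=5; E->plug->E->R->A->L->G->refl->C->L'->B->R'->F->plug->F
Char 10 ('C'): step: R->3, L=5; C->plug->C->R->C->L->H->refl->D->L'->H->R'->D->plug->D

Answer: EECBAADCFD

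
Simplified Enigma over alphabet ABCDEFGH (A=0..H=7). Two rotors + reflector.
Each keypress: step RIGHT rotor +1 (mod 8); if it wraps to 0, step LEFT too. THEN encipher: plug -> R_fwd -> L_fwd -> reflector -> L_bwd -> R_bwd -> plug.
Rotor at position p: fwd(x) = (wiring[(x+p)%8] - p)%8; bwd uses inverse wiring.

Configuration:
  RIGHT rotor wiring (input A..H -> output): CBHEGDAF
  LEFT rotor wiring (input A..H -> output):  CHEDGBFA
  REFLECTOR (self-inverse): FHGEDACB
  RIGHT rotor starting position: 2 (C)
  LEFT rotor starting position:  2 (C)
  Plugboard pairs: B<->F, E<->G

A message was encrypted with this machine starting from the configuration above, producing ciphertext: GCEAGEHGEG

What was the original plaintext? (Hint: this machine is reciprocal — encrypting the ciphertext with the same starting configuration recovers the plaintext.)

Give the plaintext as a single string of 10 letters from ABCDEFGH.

Answer: HAACDDFDAD

Derivation:
Char 1 ('G'): step: R->3, L=2; G->plug->E->R->C->L->E->refl->D->L'->E->R'->H->plug->H
Char 2 ('C'): step: R->4, L=2; C->plug->C->R->E->L->D->refl->E->L'->C->R'->A->plug->A
Char 3 ('E'): step: R->5, L=2; E->plug->G->R->H->L->F->refl->A->L'->G->R'->A->plug->A
Char 4 ('A'): step: R->6, L=2; A->plug->A->R->C->L->E->refl->D->L'->E->R'->C->plug->C
Char 5 ('G'): step: R->7, L=2; G->plug->E->R->F->L->G->refl->C->L'->A->R'->D->plug->D
Char 6 ('E'): step: R->0, L->3 (L advanced); E->plug->G->R->A->L->A->refl->F->L'->E->R'->D->plug->D
Char 7 ('H'): step: R->1, L=3; H->plug->H->R->B->L->D->refl->E->L'->G->R'->B->plug->F
Char 8 ('G'): step: R->2, L=3; G->plug->E->R->G->L->E->refl->D->L'->B->R'->D->plug->D
Char 9 ('E'): step: R->3, L=3; E->plug->G->R->G->L->E->refl->D->L'->B->R'->A->plug->A
Char 10 ('G'): step: R->4, L=3; G->plug->E->R->G->L->E->refl->D->L'->B->R'->D->plug->D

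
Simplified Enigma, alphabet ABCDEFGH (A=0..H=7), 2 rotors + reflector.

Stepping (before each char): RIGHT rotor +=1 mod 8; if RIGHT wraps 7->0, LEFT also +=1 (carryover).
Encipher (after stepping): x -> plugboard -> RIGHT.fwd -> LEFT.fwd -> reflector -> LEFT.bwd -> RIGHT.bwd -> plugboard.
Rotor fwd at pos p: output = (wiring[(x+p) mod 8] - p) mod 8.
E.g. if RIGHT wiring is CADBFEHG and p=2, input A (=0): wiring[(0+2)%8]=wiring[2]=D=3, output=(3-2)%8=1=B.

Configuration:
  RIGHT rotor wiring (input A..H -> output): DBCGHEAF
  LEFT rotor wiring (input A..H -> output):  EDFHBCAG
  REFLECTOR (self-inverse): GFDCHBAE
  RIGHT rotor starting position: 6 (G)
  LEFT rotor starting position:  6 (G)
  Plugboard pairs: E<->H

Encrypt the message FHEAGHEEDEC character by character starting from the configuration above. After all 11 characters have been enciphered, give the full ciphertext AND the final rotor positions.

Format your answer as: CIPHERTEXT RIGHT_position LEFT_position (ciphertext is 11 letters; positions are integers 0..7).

Char 1 ('F'): step: R->7, L=6; F->plug->F->R->A->L->C->refl->D->L'->G->R'->A->plug->A
Char 2 ('H'): step: R->0, L->7 (L advanced); H->plug->E->R->H->L->B->refl->F->L'->B->R'->B->plug->B
Char 3 ('E'): step: R->1, L=7; E->plug->H->R->C->L->E->refl->H->L'->A->R'->A->plug->A
Char 4 ('A'): step: R->2, L=7; A->plug->A->R->A->L->H->refl->E->L'->C->R'->D->plug->D
Char 5 ('G'): step: R->3, L=7; G->plug->G->R->G->L->D->refl->C->L'->F->R'->D->plug->D
Char 6 ('H'): step: R->4, L=7; H->plug->E->R->H->L->B->refl->F->L'->B->R'->D->plug->D
Char 7 ('E'): step: R->5, L=7; E->plug->H->R->C->L->E->refl->H->L'->A->R'->C->plug->C
Char 8 ('E'): step: R->6, L=7; E->plug->H->R->G->L->D->refl->C->L'->F->R'->C->plug->C
Char 9 ('D'): step: R->7, L=7; D->plug->D->R->D->L->G->refl->A->L'->E->R'->B->plug->B
Char 10 ('E'): step: R->0, L->0 (L advanced); E->plug->H->R->F->L->C->refl->D->L'->B->R'->B->plug->B
Char 11 ('C'): step: R->1, L=0; C->plug->C->R->F->L->C->refl->D->L'->B->R'->B->plug->B
Final: ciphertext=ABADDDCCBBB, RIGHT=1, LEFT=0

Answer: ABADDDCCBBB 1 0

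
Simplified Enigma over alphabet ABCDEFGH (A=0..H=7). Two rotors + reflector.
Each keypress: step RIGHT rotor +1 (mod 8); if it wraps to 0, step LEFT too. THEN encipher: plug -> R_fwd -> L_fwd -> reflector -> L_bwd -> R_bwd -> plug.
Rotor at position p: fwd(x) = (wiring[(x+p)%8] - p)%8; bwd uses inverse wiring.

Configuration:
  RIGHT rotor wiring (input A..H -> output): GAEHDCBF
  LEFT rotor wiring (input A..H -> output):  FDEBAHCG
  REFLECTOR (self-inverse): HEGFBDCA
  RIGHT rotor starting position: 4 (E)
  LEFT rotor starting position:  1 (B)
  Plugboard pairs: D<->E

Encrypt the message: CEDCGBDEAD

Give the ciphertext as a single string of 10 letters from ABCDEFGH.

Answer: BAFGDDBFFA

Derivation:
Char 1 ('C'): step: R->5, L=1; C->plug->C->R->A->L->C->refl->G->L'->E->R'->B->plug->B
Char 2 ('E'): step: R->6, L=1; E->plug->D->R->C->L->A->refl->H->L'->D->R'->A->plug->A
Char 3 ('D'): step: R->7, L=1; D->plug->E->R->A->L->C->refl->G->L'->E->R'->F->plug->F
Char 4 ('C'): step: R->0, L->2 (L advanced); C->plug->C->R->E->L->A->refl->H->L'->B->R'->G->plug->G
Char 5 ('G'): step: R->1, L=2; G->plug->G->R->E->L->A->refl->H->L'->B->R'->E->plug->D
Char 6 ('B'): step: R->2, L=2; B->plug->B->R->F->L->E->refl->B->L'->H->R'->E->plug->D
Char 7 ('D'): step: R->3, L=2; D->plug->E->R->C->L->G->refl->C->L'->A->R'->B->plug->B
Char 8 ('E'): step: R->4, L=2; E->plug->D->R->B->L->H->refl->A->L'->E->R'->F->plug->F
Char 9 ('A'): step: R->5, L=2; A->plug->A->R->F->L->E->refl->B->L'->H->R'->F->plug->F
Char 10 ('D'): step: R->6, L=2; D->plug->E->R->G->L->D->refl->F->L'->D->R'->A->plug->A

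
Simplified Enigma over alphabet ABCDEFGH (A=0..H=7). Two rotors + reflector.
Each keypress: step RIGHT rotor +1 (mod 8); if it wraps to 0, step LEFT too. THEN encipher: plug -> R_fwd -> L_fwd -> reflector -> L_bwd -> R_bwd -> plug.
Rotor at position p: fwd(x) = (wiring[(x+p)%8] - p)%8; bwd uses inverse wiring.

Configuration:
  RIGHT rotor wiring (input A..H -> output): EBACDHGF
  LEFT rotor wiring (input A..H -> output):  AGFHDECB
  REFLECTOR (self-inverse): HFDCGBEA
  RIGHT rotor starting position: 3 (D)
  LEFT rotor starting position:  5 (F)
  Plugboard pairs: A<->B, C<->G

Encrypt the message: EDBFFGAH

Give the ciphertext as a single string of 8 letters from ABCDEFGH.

Char 1 ('E'): step: R->4, L=5; E->plug->E->R->A->L->H->refl->A->L'->F->R'->F->plug->F
Char 2 ('D'): step: R->5, L=5; D->plug->D->R->H->L->G->refl->E->L'->C->R'->A->plug->B
Char 3 ('B'): step: R->6, L=5; B->plug->A->R->A->L->H->refl->A->L'->F->R'->G->plug->C
Char 4 ('F'): step: R->7, L=5; F->plug->F->R->E->L->B->refl->F->L'->B->R'->D->plug->D
Char 5 ('F'): step: R->0, L->6 (L advanced); F->plug->F->R->H->L->G->refl->E->L'->A->R'->C->plug->G
Char 6 ('G'): step: R->1, L=6; G->plug->C->R->B->L->D->refl->C->L'->C->R'->D->plug->D
Char 7 ('A'): step: R->2, L=6; A->plug->B->R->A->L->E->refl->G->L'->H->R'->H->plug->H
Char 8 ('H'): step: R->3, L=6; H->plug->H->R->F->L->B->refl->F->L'->G->R'->G->plug->C

Answer: FBCDGDHC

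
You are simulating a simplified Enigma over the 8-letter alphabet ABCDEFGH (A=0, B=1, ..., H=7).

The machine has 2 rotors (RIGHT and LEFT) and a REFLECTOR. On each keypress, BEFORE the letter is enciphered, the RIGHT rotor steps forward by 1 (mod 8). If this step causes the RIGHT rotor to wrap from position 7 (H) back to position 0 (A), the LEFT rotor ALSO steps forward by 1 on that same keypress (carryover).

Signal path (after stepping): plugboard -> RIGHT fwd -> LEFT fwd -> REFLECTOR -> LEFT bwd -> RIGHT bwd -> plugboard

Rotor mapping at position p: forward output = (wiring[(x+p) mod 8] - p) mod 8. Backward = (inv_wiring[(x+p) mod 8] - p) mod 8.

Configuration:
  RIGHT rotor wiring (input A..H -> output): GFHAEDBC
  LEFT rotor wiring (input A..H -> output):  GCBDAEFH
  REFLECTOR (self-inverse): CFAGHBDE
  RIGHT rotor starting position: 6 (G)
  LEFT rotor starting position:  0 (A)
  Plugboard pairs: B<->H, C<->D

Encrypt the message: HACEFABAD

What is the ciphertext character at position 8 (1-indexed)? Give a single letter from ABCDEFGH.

Char 1 ('H'): step: R->7, L=0; H->plug->B->R->H->L->H->refl->E->L'->F->R'->F->plug->F
Char 2 ('A'): step: R->0, L->1 (L advanced); A->plug->A->R->G->L->G->refl->D->L'->E->R'->E->plug->E
Char 3 ('C'): step: R->1, L=1; C->plug->D->R->D->L->H->refl->E->L'->F->R'->H->plug->B
Char 4 ('E'): step: R->2, L=1; E->plug->E->R->H->L->F->refl->B->L'->A->R'->F->plug->F
Char 5 ('F'): step: R->3, L=1; F->plug->F->R->D->L->H->refl->E->L'->F->R'->A->plug->A
Char 6 ('A'): step: R->4, L=1; A->plug->A->R->A->L->B->refl->F->L'->H->R'->B->plug->H
Char 7 ('B'): step: R->5, L=1; B->plug->H->R->H->L->F->refl->B->L'->A->R'->E->plug->E
Char 8 ('A'): step: R->6, L=1; A->plug->A->R->D->L->H->refl->E->L'->F->R'->H->plug->B

B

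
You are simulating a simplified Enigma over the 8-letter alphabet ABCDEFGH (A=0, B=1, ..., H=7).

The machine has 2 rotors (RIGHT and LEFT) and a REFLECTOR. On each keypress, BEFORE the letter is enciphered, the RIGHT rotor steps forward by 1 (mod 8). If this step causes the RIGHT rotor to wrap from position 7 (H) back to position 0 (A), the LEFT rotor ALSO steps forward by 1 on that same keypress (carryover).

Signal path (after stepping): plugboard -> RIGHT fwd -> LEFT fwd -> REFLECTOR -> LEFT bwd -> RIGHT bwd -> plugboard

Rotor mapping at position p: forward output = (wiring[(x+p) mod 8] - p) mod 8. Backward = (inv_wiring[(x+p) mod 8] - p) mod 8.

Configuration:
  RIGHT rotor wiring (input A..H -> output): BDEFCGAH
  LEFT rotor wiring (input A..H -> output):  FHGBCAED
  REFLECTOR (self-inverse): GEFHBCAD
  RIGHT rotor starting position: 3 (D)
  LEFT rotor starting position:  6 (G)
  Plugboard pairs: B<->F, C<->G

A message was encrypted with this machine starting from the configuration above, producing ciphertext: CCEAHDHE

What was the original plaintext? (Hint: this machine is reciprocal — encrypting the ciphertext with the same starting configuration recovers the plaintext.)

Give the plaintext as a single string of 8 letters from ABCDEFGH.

Answer: GDGGGAAF

Derivation:
Char 1 ('C'): step: R->4, L=6; C->plug->G->R->A->L->G->refl->A->L'->E->R'->C->plug->G
Char 2 ('C'): step: R->5, L=6; C->plug->G->R->A->L->G->refl->A->L'->E->R'->D->plug->D
Char 3 ('E'): step: R->6, L=6; E->plug->E->R->G->L->E->refl->B->L'->D->R'->C->plug->G
Char 4 ('A'): step: R->7, L=6; A->plug->A->R->A->L->G->refl->A->L'->E->R'->C->plug->G
Char 5 ('H'): step: R->0, L->7 (L advanced); H->plug->H->R->H->L->F->refl->C->L'->E->R'->C->plug->G
Char 6 ('D'): step: R->1, L=7; D->plug->D->R->B->L->G->refl->A->L'->C->R'->A->plug->A
Char 7 ('H'): step: R->2, L=7; H->plug->H->R->B->L->G->refl->A->L'->C->R'->A->plug->A
Char 8 ('E'): step: R->3, L=7; E->plug->E->R->E->L->C->refl->F->L'->H->R'->B->plug->F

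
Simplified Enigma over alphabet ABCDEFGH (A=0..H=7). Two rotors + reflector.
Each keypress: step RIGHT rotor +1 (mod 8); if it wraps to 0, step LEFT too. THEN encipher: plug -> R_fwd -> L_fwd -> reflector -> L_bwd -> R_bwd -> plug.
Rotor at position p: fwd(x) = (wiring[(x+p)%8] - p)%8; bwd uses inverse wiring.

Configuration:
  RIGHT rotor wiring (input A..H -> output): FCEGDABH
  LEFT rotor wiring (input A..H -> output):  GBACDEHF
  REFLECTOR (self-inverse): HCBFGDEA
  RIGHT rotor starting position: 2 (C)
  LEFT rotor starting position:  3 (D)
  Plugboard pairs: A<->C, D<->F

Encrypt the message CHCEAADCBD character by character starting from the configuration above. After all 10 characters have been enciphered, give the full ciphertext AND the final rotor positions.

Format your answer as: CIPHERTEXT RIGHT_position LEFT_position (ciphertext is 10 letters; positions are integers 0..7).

Answer: FBHCBECDHC 4 4

Derivation:
Char 1 ('C'): step: R->3, L=3; C->plug->A->R->D->L->E->refl->G->L'->G->R'->D->plug->F
Char 2 ('H'): step: R->4, L=3; H->plug->H->R->C->L->B->refl->C->L'->E->R'->B->plug->B
Char 3 ('C'): step: R->5, L=3; C->plug->A->R->D->L->E->refl->G->L'->G->R'->H->plug->H
Char 4 ('E'): step: R->6, L=3; E->plug->E->R->G->L->G->refl->E->L'->D->R'->A->plug->C
Char 5 ('A'): step: R->7, L=3; A->plug->C->R->D->L->E->refl->G->L'->G->R'->B->plug->B
Char 6 ('A'): step: R->0, L->4 (L advanced); A->plug->C->R->E->L->C->refl->B->L'->D->R'->E->plug->E
Char 7 ('D'): step: R->1, L=4; D->plug->F->R->A->L->H->refl->A->L'->B->R'->A->plug->C
Char 8 ('C'): step: R->2, L=4; C->plug->A->R->C->L->D->refl->F->L'->F->R'->F->plug->D
Char 9 ('B'): step: R->3, L=4; B->plug->B->R->A->L->H->refl->A->L'->B->R'->H->plug->H
Char 10 ('D'): step: R->4, L=4; D->plug->F->R->G->L->E->refl->G->L'->H->R'->A->plug->C
Final: ciphertext=FBHCBECDHC, RIGHT=4, LEFT=4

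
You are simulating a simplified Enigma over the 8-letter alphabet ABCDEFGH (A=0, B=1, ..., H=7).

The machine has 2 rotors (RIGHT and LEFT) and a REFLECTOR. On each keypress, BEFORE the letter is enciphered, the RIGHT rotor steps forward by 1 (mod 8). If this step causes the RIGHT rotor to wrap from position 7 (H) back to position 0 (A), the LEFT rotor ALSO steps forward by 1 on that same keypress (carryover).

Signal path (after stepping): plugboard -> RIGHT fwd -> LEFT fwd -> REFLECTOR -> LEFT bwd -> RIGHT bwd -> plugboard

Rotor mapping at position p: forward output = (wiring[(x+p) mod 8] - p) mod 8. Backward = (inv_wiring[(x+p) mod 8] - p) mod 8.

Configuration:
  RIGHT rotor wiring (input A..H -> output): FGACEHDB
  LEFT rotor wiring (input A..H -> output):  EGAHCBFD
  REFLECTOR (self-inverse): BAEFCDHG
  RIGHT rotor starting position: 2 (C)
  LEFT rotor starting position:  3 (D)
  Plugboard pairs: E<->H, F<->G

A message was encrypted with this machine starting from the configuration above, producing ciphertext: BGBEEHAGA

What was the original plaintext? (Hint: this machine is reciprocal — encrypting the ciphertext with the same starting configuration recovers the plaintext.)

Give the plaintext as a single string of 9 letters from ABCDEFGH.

Char 1 ('B'): step: R->3, L=3; B->plug->B->R->B->L->H->refl->G->L'->C->R'->F->plug->G
Char 2 ('G'): step: R->4, L=3; G->plug->F->R->C->L->G->refl->H->L'->B->R'->E->plug->H
Char 3 ('B'): step: R->5, L=3; B->plug->B->R->G->L->D->refl->F->L'->H->R'->H->plug->E
Char 4 ('E'): step: R->6, L=3; E->plug->H->R->B->L->H->refl->G->L'->C->R'->E->plug->H
Char 5 ('E'): step: R->7, L=3; E->plug->H->R->E->L->A->refl->B->L'->F->R'->F->plug->G
Char 6 ('H'): step: R->0, L->4 (L advanced); H->plug->E->R->E->L->A->refl->B->L'->C->R'->D->plug->D
Char 7 ('A'): step: R->1, L=4; A->plug->A->R->F->L->C->refl->E->L'->G->R'->E->plug->H
Char 8 ('G'): step: R->2, L=4; G->plug->F->R->H->L->D->refl->F->L'->B->R'->E->plug->H
Char 9 ('A'): step: R->3, L=4; A->plug->A->R->H->L->D->refl->F->L'->B->R'->B->plug->B

Answer: GHEHGDHHB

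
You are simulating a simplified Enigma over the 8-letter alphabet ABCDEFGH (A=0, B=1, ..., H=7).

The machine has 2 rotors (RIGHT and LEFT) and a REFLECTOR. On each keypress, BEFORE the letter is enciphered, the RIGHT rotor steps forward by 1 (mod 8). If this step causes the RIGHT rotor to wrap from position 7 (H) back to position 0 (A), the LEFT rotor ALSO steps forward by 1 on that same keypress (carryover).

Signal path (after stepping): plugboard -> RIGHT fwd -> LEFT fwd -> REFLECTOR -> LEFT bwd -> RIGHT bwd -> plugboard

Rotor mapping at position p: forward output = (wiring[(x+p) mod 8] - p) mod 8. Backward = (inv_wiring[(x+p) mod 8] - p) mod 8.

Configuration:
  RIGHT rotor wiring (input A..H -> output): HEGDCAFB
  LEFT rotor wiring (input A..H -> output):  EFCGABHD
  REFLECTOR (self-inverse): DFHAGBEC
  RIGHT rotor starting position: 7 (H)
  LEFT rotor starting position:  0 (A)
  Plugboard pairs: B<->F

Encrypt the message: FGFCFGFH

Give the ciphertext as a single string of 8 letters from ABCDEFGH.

Char 1 ('F'): step: R->0, L->1 (L advanced); F->plug->B->R->E->L->A->refl->D->L'->H->R'->A->plug->A
Char 2 ('G'): step: R->1, L=1; G->plug->G->R->A->L->E->refl->G->L'->F->R'->B->plug->F
Char 3 ('F'): step: R->2, L=1; F->plug->B->R->B->L->B->refl->F->L'->C->R'->H->plug->H
Char 4 ('C'): step: R->3, L=1; C->plug->C->R->F->L->G->refl->E->L'->A->R'->A->plug->A
Char 5 ('F'): step: R->4, L=1; F->plug->B->R->E->L->A->refl->D->L'->H->R'->H->plug->H
Char 6 ('G'): step: R->5, L=1; G->plug->G->R->G->L->C->refl->H->L'->D->R'->A->plug->A
Char 7 ('F'): step: R->6, L=1; F->plug->B->R->D->L->H->refl->C->L'->G->R'->D->plug->D
Char 8 ('H'): step: R->7, L=1; H->plug->H->R->G->L->C->refl->H->L'->D->R'->F->plug->B

Answer: AFHAHADB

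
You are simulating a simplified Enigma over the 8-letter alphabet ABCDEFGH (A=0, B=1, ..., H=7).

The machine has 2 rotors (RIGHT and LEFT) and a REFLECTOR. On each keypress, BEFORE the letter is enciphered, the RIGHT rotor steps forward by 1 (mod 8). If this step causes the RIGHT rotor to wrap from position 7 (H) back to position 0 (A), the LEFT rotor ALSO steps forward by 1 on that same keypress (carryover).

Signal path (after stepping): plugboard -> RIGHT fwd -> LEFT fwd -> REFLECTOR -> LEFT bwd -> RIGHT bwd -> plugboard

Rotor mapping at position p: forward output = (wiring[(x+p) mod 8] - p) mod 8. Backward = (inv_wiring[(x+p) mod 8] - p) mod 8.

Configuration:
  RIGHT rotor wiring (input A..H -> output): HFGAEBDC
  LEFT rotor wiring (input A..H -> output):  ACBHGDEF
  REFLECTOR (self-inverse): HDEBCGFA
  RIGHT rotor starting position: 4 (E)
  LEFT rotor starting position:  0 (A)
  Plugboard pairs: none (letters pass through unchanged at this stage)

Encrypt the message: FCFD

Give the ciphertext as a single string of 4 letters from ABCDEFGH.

Char 1 ('F'): step: R->5, L=0; F->plug->F->R->B->L->C->refl->E->L'->G->R'->B->plug->B
Char 2 ('C'): step: R->6, L=0; C->plug->C->R->B->L->C->refl->E->L'->G->R'->G->plug->G
Char 3 ('F'): step: R->7, L=0; F->plug->F->R->F->L->D->refl->B->L'->C->R'->G->plug->G
Char 4 ('D'): step: R->0, L->1 (L advanced); D->plug->D->R->A->L->B->refl->D->L'->F->R'->B->plug->B

Answer: BGGB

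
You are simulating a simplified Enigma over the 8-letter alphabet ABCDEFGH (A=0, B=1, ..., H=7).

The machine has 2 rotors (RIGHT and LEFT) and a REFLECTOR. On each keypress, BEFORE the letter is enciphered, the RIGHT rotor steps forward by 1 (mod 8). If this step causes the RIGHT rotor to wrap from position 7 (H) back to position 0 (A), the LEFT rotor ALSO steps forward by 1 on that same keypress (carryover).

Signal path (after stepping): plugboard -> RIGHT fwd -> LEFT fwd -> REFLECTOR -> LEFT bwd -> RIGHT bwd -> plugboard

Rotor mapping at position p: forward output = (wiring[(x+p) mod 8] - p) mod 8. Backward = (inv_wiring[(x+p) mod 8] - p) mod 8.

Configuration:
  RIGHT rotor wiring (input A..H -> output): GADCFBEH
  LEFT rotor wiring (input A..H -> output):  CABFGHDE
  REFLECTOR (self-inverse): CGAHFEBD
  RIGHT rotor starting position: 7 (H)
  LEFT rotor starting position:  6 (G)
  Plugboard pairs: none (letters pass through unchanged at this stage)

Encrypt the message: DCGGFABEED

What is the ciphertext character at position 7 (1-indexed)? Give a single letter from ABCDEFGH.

Char 1 ('D'): step: R->0, L->7 (L advanced); D->plug->D->R->C->L->B->refl->G->L'->E->R'->G->plug->G
Char 2 ('C'): step: R->1, L=7; C->plug->C->R->B->L->D->refl->H->L'->F->R'->H->plug->H
Char 3 ('G'): step: R->2, L=7; G->plug->G->R->E->L->G->refl->B->L'->C->R'->E->plug->E
Char 4 ('G'): step: R->3, L=7; G->plug->G->R->F->L->H->refl->D->L'->B->R'->D->plug->D
Char 5 ('F'): step: R->4, L=7; F->plug->F->R->E->L->G->refl->B->L'->C->R'->E->plug->E
Char 6 ('A'): step: R->5, L=7; A->plug->A->R->E->L->G->refl->B->L'->C->R'->C->plug->C
Char 7 ('B'): step: R->6, L=7; B->plug->B->R->B->L->D->refl->H->L'->F->R'->E->plug->E

E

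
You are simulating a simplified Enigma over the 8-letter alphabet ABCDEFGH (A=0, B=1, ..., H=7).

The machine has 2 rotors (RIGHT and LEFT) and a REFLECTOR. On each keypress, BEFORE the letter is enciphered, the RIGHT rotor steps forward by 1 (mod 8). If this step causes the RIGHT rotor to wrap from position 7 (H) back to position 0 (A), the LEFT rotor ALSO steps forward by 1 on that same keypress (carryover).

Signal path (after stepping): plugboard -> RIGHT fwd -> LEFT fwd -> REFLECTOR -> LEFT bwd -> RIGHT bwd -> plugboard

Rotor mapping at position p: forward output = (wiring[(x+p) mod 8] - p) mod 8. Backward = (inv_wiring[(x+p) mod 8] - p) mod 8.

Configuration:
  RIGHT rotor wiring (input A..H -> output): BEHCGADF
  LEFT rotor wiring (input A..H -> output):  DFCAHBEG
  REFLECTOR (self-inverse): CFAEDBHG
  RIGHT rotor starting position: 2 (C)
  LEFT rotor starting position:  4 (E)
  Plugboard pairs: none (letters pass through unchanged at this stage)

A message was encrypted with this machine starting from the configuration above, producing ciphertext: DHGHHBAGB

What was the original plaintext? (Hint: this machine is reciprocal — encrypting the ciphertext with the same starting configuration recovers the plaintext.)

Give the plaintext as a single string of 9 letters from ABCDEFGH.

Char 1 ('D'): step: R->3, L=4; D->plug->D->R->A->L->D->refl->E->L'->H->R'->A->plug->A
Char 2 ('H'): step: R->4, L=4; H->plug->H->R->G->L->G->refl->H->L'->E->R'->B->plug->B
Char 3 ('G'): step: R->5, L=4; G->plug->G->R->F->L->B->refl->F->L'->B->R'->H->plug->H
Char 4 ('H'): step: R->6, L=4; H->plug->H->R->C->L->A->refl->C->L'->D->R'->C->plug->C
Char 5 ('H'): step: R->7, L=4; H->plug->H->R->E->L->H->refl->G->L'->G->R'->A->plug->A
Char 6 ('B'): step: R->0, L->5 (L advanced); B->plug->B->R->E->L->A->refl->C->L'->H->R'->C->plug->C
Char 7 ('A'): step: R->1, L=5; A->plug->A->R->D->L->G->refl->H->L'->B->R'->C->plug->C
Char 8 ('G'): step: R->2, L=5; G->plug->G->R->H->L->C->refl->A->L'->E->R'->C->plug->C
Char 9 ('B'): step: R->3, L=5; B->plug->B->R->D->L->G->refl->H->L'->B->R'->G->plug->G

Answer: ABHCACCCG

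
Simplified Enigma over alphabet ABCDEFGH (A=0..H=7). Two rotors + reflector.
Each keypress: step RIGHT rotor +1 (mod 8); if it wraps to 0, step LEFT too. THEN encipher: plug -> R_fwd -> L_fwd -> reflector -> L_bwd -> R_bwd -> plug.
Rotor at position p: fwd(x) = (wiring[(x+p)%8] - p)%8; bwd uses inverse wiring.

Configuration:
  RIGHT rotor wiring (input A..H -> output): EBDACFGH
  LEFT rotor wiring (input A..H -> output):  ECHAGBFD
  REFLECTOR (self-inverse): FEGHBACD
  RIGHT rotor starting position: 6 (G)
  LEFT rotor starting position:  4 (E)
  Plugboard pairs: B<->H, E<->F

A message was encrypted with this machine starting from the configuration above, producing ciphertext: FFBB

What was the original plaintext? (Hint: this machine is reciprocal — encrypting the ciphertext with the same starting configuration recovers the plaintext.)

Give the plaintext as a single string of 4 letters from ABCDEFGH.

Answer: DEGC

Derivation:
Char 1 ('F'): step: R->7, L=4; F->plug->E->R->B->L->F->refl->A->L'->E->R'->D->plug->D
Char 2 ('F'): step: R->0, L->5 (L advanced); F->plug->E->R->C->L->G->refl->C->L'->F->R'->F->plug->E
Char 3 ('B'): step: R->1, L=5; B->plug->H->R->D->L->H->refl->D->L'->G->R'->G->plug->G
Char 4 ('B'): step: R->2, L=5; B->plug->H->R->H->L->B->refl->E->L'->A->R'->C->plug->C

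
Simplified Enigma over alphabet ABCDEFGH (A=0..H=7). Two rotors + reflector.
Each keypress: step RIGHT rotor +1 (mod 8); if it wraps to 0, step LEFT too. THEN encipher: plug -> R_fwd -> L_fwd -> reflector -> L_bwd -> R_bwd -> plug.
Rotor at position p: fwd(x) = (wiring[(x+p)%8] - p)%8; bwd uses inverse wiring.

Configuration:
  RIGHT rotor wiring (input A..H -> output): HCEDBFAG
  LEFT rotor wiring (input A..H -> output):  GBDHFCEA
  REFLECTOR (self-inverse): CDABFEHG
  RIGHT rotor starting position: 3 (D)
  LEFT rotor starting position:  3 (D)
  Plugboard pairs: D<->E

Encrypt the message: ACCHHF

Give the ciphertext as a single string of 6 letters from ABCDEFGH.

Answer: DFHADE

Derivation:
Char 1 ('A'): step: R->4, L=3; A->plug->A->R->F->L->D->refl->B->L'->D->R'->E->plug->D
Char 2 ('C'): step: R->5, L=3; C->plug->C->R->B->L->C->refl->A->L'->H->R'->F->plug->F
Char 3 ('C'): step: R->6, L=3; C->plug->C->R->B->L->C->refl->A->L'->H->R'->H->plug->H
Char 4 ('H'): step: R->7, L=3; H->plug->H->R->B->L->C->refl->A->L'->H->R'->A->plug->A
Char 5 ('H'): step: R->0, L->4 (L advanced); H->plug->H->R->G->L->H->refl->G->L'->B->R'->E->plug->D
Char 6 ('F'): step: R->1, L=4; F->plug->F->R->H->L->D->refl->B->L'->A->R'->D->plug->E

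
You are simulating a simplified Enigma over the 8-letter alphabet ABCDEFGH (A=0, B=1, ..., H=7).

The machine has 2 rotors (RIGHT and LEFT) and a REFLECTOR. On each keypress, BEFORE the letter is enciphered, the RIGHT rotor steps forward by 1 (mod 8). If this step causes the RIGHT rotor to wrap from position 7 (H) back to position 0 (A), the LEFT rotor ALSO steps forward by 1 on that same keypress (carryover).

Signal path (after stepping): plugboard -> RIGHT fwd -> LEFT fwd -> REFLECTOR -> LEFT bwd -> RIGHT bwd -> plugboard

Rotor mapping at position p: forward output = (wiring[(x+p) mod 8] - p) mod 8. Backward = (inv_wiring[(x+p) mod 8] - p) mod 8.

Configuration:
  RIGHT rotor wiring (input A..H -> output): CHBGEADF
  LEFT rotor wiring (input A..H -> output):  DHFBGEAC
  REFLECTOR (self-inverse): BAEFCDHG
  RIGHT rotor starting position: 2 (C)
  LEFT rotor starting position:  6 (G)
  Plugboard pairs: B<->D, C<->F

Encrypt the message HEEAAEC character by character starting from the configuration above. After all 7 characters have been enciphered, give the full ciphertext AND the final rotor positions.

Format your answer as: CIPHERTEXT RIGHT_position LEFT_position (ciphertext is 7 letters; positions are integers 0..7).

Char 1 ('H'): step: R->3, L=6; H->plug->H->R->G->L->A->refl->B->L'->D->R'->A->plug->A
Char 2 ('E'): step: R->4, L=6; E->plug->E->R->G->L->A->refl->B->L'->D->R'->F->plug->C
Char 3 ('E'): step: R->5, L=6; E->plug->E->R->C->L->F->refl->D->L'->F->R'->D->plug->B
Char 4 ('A'): step: R->6, L=6; A->plug->A->R->F->L->D->refl->F->L'->C->R'->H->plug->H
Char 5 ('A'): step: R->7, L=6; A->plug->A->R->G->L->A->refl->B->L'->D->R'->B->plug->D
Char 6 ('E'): step: R->0, L->7 (L advanced); E->plug->E->R->E->L->C->refl->E->L'->B->R'->C->plug->F
Char 7 ('C'): step: R->1, L=7; C->plug->F->R->C->L->A->refl->B->L'->H->R'->E->plug->E
Final: ciphertext=ACBHDFE, RIGHT=1, LEFT=7

Answer: ACBHDFE 1 7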